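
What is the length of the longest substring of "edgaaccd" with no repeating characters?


Input: "edgaaccd"
Sliding window (track last position of each char):
  Position 0 ('e'): window [0,0] length 1 -- new best
  Position 1 ('d'): window [0,1] length 2 -- new best
  Position 2 ('g'): window [0,2] length 3 -- new best
  Position 3 ('a'): window [0,3] length 4 -- new best
  Position 4 ('a'): repeat (last at 3), move window start to 4
  Position 4 ('a'): window [4,4] length 1
  Position 5 ('c'): window [4,5] length 2
  Position 6 ('c'): repeat (last at 5), move window start to 6
  Position 6 ('c'): window [6,6] length 1
  Position 7 ('d'): window [6,7] length 2
Longest substring with no repeats: "edga" with length 4

4


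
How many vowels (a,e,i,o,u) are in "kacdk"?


Input: kacdk
Checking each character:
  'k' at position 0: consonant
  'a' at position 1: vowel (running total: 1)
  'c' at position 2: consonant
  'd' at position 3: consonant
  'k' at position 4: consonant
Total vowels: 1

1


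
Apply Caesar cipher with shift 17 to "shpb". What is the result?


Caesar cipher: shift "shpb" by 17
  's' (pos 18) + 17 = pos 9 = 'j'
  'h' (pos 7) + 17 = pos 24 = 'y'
  'p' (pos 15) + 17 = pos 6 = 'g'
  'b' (pos 1) + 17 = pos 18 = 's'
Result: jygs

jygs


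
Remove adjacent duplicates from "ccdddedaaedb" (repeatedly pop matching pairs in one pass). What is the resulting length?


Input: ccdddedaaedb
Stack-based adjacent duplicate removal:
  Read 'c': push. Stack: c
  Read 'c': matches stack top 'c' => pop. Stack: (empty)
  Read 'd': push. Stack: d
  Read 'd': matches stack top 'd' => pop. Stack: (empty)
  Read 'd': push. Stack: d
  Read 'e': push. Stack: de
  Read 'd': push. Stack: ded
  Read 'a': push. Stack: deda
  Read 'a': matches stack top 'a' => pop. Stack: ded
  Read 'e': push. Stack: dede
  Read 'd': push. Stack: deded
  Read 'b': push. Stack: dededb
Final stack: "dededb" (length 6)

6


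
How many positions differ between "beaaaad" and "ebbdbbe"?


Comparing "beaaaad" and "ebbdbbe" position by position:
  Position 0: 'b' vs 'e' => DIFFER
  Position 1: 'e' vs 'b' => DIFFER
  Position 2: 'a' vs 'b' => DIFFER
  Position 3: 'a' vs 'd' => DIFFER
  Position 4: 'a' vs 'b' => DIFFER
  Position 5: 'a' vs 'b' => DIFFER
  Position 6: 'd' vs 'e' => DIFFER
Positions that differ: 7

7


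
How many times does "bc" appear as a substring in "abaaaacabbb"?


Searching for "bc" in "abaaaacabbb"
Scanning each position:
  Position 0: "ab" => no
  Position 1: "ba" => no
  Position 2: "aa" => no
  Position 3: "aa" => no
  Position 4: "aa" => no
  Position 5: "ac" => no
  Position 6: "ca" => no
  Position 7: "ab" => no
  Position 8: "bb" => no
  Position 9: "bb" => no
Total occurrences: 0

0


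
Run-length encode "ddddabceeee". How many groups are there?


Input: ddddabceeee
Scanning for consecutive runs:
  Group 1: 'd' x 4 (positions 0-3)
  Group 2: 'a' x 1 (positions 4-4)
  Group 3: 'b' x 1 (positions 5-5)
  Group 4: 'c' x 1 (positions 6-6)
  Group 5: 'e' x 4 (positions 7-10)
Total groups: 5

5


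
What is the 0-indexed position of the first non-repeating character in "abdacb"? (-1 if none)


Input: abdacb
Character frequencies:
  'a': 2
  'b': 2
  'c': 1
  'd': 1
Scanning left to right for freq == 1:
  Position 0 ('a'): freq=2, skip
  Position 1 ('b'): freq=2, skip
  Position 2 ('d'): unique! => answer = 2

2


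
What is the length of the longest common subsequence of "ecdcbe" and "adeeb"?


LCS of "ecdcbe" and "adeeb"
DP table:
           a    d    e    e    b
      0    0    0    0    0    0
  e   0    0    0    1    1    1
  c   0    0    0    1    1    1
  d   0    0    1    1    1    1
  c   0    0    1    1    1    1
  b   0    0    1    1    1    2
  e   0    0    1    2    2    2
LCS length = dp[6][5] = 2

2


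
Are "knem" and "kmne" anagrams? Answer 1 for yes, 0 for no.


Strings: "knem", "kmne"
Sorted first:  ekmn
Sorted second: ekmn
Sorted forms match => anagrams

1


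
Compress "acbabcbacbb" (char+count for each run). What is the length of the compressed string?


Input: acbabcbacbb
Runs:
  'a' x 1 => "a1"
  'c' x 1 => "c1"
  'b' x 1 => "b1"
  'a' x 1 => "a1"
  'b' x 1 => "b1"
  'c' x 1 => "c1"
  'b' x 1 => "b1"
  'a' x 1 => "a1"
  'c' x 1 => "c1"
  'b' x 2 => "b2"
Compressed: "a1c1b1a1b1c1b1a1c1b2"
Compressed length: 20

20


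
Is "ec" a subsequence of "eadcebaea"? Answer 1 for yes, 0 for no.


Check if "ec" is a subsequence of "eadcebaea"
Greedy scan:
  Position 0 ('e'): matches sub[0] = 'e'
  Position 1 ('a'): no match needed
  Position 2 ('d'): no match needed
  Position 3 ('c'): matches sub[1] = 'c'
  Position 4 ('e'): no match needed
  Position 5 ('b'): no match needed
  Position 6 ('a'): no match needed
  Position 7 ('e'): no match needed
  Position 8 ('a'): no match needed
All 2 characters matched => is a subsequence

1


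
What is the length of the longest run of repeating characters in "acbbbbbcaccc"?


Input: "acbbbbbcaccc"
Scanning for longest run:
  Position 1 ('c'): new char, reset run to 1
  Position 2 ('b'): new char, reset run to 1
  Position 3 ('b'): continues run of 'b', length=2
  Position 4 ('b'): continues run of 'b', length=3
  Position 5 ('b'): continues run of 'b', length=4
  Position 6 ('b'): continues run of 'b', length=5
  Position 7 ('c'): new char, reset run to 1
  Position 8 ('a'): new char, reset run to 1
  Position 9 ('c'): new char, reset run to 1
  Position 10 ('c'): continues run of 'c', length=2
  Position 11 ('c'): continues run of 'c', length=3
Longest run: 'b' with length 5

5


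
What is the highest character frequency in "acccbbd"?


Input: acccbbd
Character counts:
  'a': 1
  'b': 2
  'c': 3
  'd': 1
Maximum frequency: 3

3


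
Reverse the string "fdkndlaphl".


Input: fdkndlaphl
Reading characters right to left:
  Position 9: 'l'
  Position 8: 'h'
  Position 7: 'p'
  Position 6: 'a'
  Position 5: 'l'
  Position 4: 'd'
  Position 3: 'n'
  Position 2: 'k'
  Position 1: 'd'
  Position 0: 'f'
Reversed: lhpaldnkdf

lhpaldnkdf


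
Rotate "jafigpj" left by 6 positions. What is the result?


Input: "jafigpj", rotate left by 6
First 6 characters: "jafigp"
Remaining characters: "j"
Concatenate remaining + first: "j" + "jafigp" = "jjafigp"

jjafigp


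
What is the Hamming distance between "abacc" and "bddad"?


Comparing "abacc" and "bddad" position by position:
  Position 0: 'a' vs 'b' => differ
  Position 1: 'b' vs 'd' => differ
  Position 2: 'a' vs 'd' => differ
  Position 3: 'c' vs 'a' => differ
  Position 4: 'c' vs 'd' => differ
Total differences (Hamming distance): 5

5


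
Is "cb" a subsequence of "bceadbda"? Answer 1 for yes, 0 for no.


Check if "cb" is a subsequence of "bceadbda"
Greedy scan:
  Position 0 ('b'): no match needed
  Position 1 ('c'): matches sub[0] = 'c'
  Position 2 ('e'): no match needed
  Position 3 ('a'): no match needed
  Position 4 ('d'): no match needed
  Position 5 ('b'): matches sub[1] = 'b'
  Position 6 ('d'): no match needed
  Position 7 ('a'): no match needed
All 2 characters matched => is a subsequence

1


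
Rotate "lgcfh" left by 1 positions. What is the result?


Input: "lgcfh", rotate left by 1
First 1 characters: "l"
Remaining characters: "gcfh"
Concatenate remaining + first: "gcfh" + "l" = "gcfhl"

gcfhl


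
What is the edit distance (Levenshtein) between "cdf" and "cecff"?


Computing edit distance: "cdf" -> "cecff"
DP table:
           c    e    c    f    f
      0    1    2    3    4    5
  c   1    0    1    2    3    4
  d   2    1    1    2    3    4
  f   3    2    2    2    2    3
Edit distance = dp[3][5] = 3

3


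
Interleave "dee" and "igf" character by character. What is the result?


Interleaving "dee" and "igf":
  Position 0: 'd' from first, 'i' from second => "di"
  Position 1: 'e' from first, 'g' from second => "eg"
  Position 2: 'e' from first, 'f' from second => "ef"
Result: diegef

diegef


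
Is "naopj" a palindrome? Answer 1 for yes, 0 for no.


Input: naopj
Reversed: jpoan
  Compare pos 0 ('n') with pos 4 ('j'): MISMATCH
  Compare pos 1 ('a') with pos 3 ('p'): MISMATCH
Result: not a palindrome

0


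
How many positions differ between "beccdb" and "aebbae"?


Comparing "beccdb" and "aebbae" position by position:
  Position 0: 'b' vs 'a' => DIFFER
  Position 1: 'e' vs 'e' => same
  Position 2: 'c' vs 'b' => DIFFER
  Position 3: 'c' vs 'b' => DIFFER
  Position 4: 'd' vs 'a' => DIFFER
  Position 5: 'b' vs 'e' => DIFFER
Positions that differ: 5

5


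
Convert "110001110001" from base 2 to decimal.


Input: "110001110001" in base 2
Positional expansion:
  Digit '1' (value 1) x 2^11 = 2048
  Digit '1' (value 1) x 2^10 = 1024
  Digit '0' (value 0) x 2^9 = 0
  Digit '0' (value 0) x 2^8 = 0
  Digit '0' (value 0) x 2^7 = 0
  Digit '1' (value 1) x 2^6 = 64
  Digit '1' (value 1) x 2^5 = 32
  Digit '1' (value 1) x 2^4 = 16
  Digit '0' (value 0) x 2^3 = 0
  Digit '0' (value 0) x 2^2 = 0
  Digit '0' (value 0) x 2^1 = 0
  Digit '1' (value 1) x 2^0 = 1
Sum = 3185

3185


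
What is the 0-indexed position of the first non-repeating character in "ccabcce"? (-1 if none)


Input: ccabcce
Character frequencies:
  'a': 1
  'b': 1
  'c': 4
  'e': 1
Scanning left to right for freq == 1:
  Position 0 ('c'): freq=4, skip
  Position 1 ('c'): freq=4, skip
  Position 2 ('a'): unique! => answer = 2

2


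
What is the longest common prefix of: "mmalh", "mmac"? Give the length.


Words: mmalh, mmac
  Position 0: all 'm' => match
  Position 1: all 'm' => match
  Position 2: all 'a' => match
  Position 3: ('l', 'c') => mismatch, stop
LCP = "mma" (length 3)

3


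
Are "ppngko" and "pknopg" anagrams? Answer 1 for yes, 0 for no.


Strings: "ppngko", "pknopg"
Sorted first:  gknopp
Sorted second: gknopp
Sorted forms match => anagrams

1


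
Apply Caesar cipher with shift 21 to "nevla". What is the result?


Caesar cipher: shift "nevla" by 21
  'n' (pos 13) + 21 = pos 8 = 'i'
  'e' (pos 4) + 21 = pos 25 = 'z'
  'v' (pos 21) + 21 = pos 16 = 'q'
  'l' (pos 11) + 21 = pos 6 = 'g'
  'a' (pos 0) + 21 = pos 21 = 'v'
Result: izqgv

izqgv


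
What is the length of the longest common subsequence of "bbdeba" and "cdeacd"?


LCS of "bbdeba" and "cdeacd"
DP table:
           c    d    e    a    c    d
      0    0    0    0    0    0    0
  b   0    0    0    0    0    0    0
  b   0    0    0    0    0    0    0
  d   0    0    1    1    1    1    1
  e   0    0    1    2    2    2    2
  b   0    0    1    2    2    2    2
  a   0    0    1    2    3    3    3
LCS length = dp[6][6] = 3

3


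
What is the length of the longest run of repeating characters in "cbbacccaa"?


Input: "cbbacccaa"
Scanning for longest run:
  Position 1 ('b'): new char, reset run to 1
  Position 2 ('b'): continues run of 'b', length=2
  Position 3 ('a'): new char, reset run to 1
  Position 4 ('c'): new char, reset run to 1
  Position 5 ('c'): continues run of 'c', length=2
  Position 6 ('c'): continues run of 'c', length=3
  Position 7 ('a'): new char, reset run to 1
  Position 8 ('a'): continues run of 'a', length=2
Longest run: 'c' with length 3

3


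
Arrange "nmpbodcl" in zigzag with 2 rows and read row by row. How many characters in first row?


Zigzag "nmpbodcl" into 2 rows:
Placing characters:
  'n' => row 0
  'm' => row 1
  'p' => row 0
  'b' => row 1
  'o' => row 0
  'd' => row 1
  'c' => row 0
  'l' => row 1
Rows:
  Row 0: "npoc"
  Row 1: "mbdl"
First row length: 4

4


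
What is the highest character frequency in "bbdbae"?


Input: bbdbae
Character counts:
  'a': 1
  'b': 3
  'd': 1
  'e': 1
Maximum frequency: 3

3


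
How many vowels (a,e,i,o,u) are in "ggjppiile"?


Input: ggjppiile
Checking each character:
  'g' at position 0: consonant
  'g' at position 1: consonant
  'j' at position 2: consonant
  'p' at position 3: consonant
  'p' at position 4: consonant
  'i' at position 5: vowel (running total: 1)
  'i' at position 6: vowel (running total: 2)
  'l' at position 7: consonant
  'e' at position 8: vowel (running total: 3)
Total vowels: 3

3


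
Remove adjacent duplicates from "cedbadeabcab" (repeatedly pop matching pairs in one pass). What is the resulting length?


Input: cedbadeabcab
Stack-based adjacent duplicate removal:
  Read 'c': push. Stack: c
  Read 'e': push. Stack: ce
  Read 'd': push. Stack: ced
  Read 'b': push. Stack: cedb
  Read 'a': push. Stack: cedba
  Read 'd': push. Stack: cedbad
  Read 'e': push. Stack: cedbade
  Read 'a': push. Stack: cedbadea
  Read 'b': push. Stack: cedbadeab
  Read 'c': push. Stack: cedbadeabc
  Read 'a': push. Stack: cedbadeabca
  Read 'b': push. Stack: cedbadeabcab
Final stack: "cedbadeabcab" (length 12)

12


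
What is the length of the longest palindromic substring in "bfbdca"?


Input: "bfbdca"
Checking substrings for palindromes:
  [0:3] "bfb" (len 3) => palindrome
Longest palindromic substring: "bfb" with length 3

3


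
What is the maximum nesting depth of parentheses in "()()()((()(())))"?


Input: "()()()((()(())))"
Tracking depth:
  Position 0 '(': depth becomes 1
  Position 1 ')': depth becomes 0
  Position 2 '(': depth becomes 1
  Position 3 ')': depth becomes 0
  Position 4 '(': depth becomes 1
  Position 5 ')': depth becomes 0
  Position 6 '(': depth becomes 1
  Position 7 '(': depth becomes 2
  Position 8 '(': depth becomes 3
  Position 9 ')': depth becomes 2
  Position 10 '(': depth becomes 3
  Position 11 '(': depth becomes 4
  Position 12 ')': depth becomes 3
  Position 13 ')': depth becomes 2
  Position 14 ')': depth becomes 1
  Position 15 ')': depth becomes 0
Maximum depth reached: 4

4


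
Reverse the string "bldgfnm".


Input: bldgfnm
Reading characters right to left:
  Position 6: 'm'
  Position 5: 'n'
  Position 4: 'f'
  Position 3: 'g'
  Position 2: 'd'
  Position 1: 'l'
  Position 0: 'b'
Reversed: mnfgdlb

mnfgdlb


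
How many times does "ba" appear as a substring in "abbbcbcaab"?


Searching for "ba" in "abbbcbcaab"
Scanning each position:
  Position 0: "ab" => no
  Position 1: "bb" => no
  Position 2: "bb" => no
  Position 3: "bc" => no
  Position 4: "cb" => no
  Position 5: "bc" => no
  Position 6: "ca" => no
  Position 7: "aa" => no
  Position 8: "ab" => no
Total occurrences: 0

0


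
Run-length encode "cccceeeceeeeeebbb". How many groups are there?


Input: cccceeeceeeeeebbb
Scanning for consecutive runs:
  Group 1: 'c' x 4 (positions 0-3)
  Group 2: 'e' x 3 (positions 4-6)
  Group 3: 'c' x 1 (positions 7-7)
  Group 4: 'e' x 6 (positions 8-13)
  Group 5: 'b' x 3 (positions 14-16)
Total groups: 5

5


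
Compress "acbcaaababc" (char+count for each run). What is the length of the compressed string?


Input: acbcaaababc
Runs:
  'a' x 1 => "a1"
  'c' x 1 => "c1"
  'b' x 1 => "b1"
  'c' x 1 => "c1"
  'a' x 3 => "a3"
  'b' x 1 => "b1"
  'a' x 1 => "a1"
  'b' x 1 => "b1"
  'c' x 1 => "c1"
Compressed: "a1c1b1c1a3b1a1b1c1"
Compressed length: 18

18


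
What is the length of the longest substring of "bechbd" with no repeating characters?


Input: "bechbd"
Sliding window (track last position of each char):
  Position 0 ('b'): window [0,0] length 1 -- new best
  Position 1 ('e'): window [0,1] length 2 -- new best
  Position 2 ('c'): window [0,2] length 3 -- new best
  Position 3 ('h'): window [0,3] length 4 -- new best
  Position 4 ('b'): repeat (last at 0), move window start to 1
  Position 4 ('b'): window [1,4] length 4
  Position 5 ('d'): window [1,5] length 5 -- new best
Longest substring with no repeats: "echbd" with length 5

5


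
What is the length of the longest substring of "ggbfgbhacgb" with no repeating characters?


Input: "ggbfgbhacgb"
Sliding window (track last position of each char):
  Position 0 ('g'): window [0,0] length 1 -- new best
  Position 1 ('g'): repeat (last at 0), move window start to 1
  Position 1 ('g'): window [1,1] length 1
  Position 2 ('b'): window [1,2] length 2 -- new best
  Position 3 ('f'): window [1,3] length 3 -- new best
  Position 4 ('g'): repeat (last at 1), move window start to 2
  Position 4 ('g'): window [2,4] length 3
  Position 5 ('b'): repeat (last at 2), move window start to 3
  Position 5 ('b'): window [3,5] length 3
  Position 6 ('h'): window [3,6] length 4 -- new best
  Position 7 ('a'): window [3,7] length 5 -- new best
  Position 8 ('c'): window [3,8] length 6 -- new best
  Position 9 ('g'): repeat (last at 4), move window start to 5
  Position 9 ('g'): window [5,9] length 5
  Position 10 ('b'): repeat (last at 5), move window start to 6
  Position 10 ('b'): window [6,10] length 5
Longest substring with no repeats: "fgbhac" with length 6

6


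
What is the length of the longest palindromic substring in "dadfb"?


Input: "dadfb"
Checking substrings for palindromes:
  [0:3] "dad" (len 3) => palindrome
Longest palindromic substring: "dad" with length 3

3


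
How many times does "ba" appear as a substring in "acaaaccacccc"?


Searching for "ba" in "acaaaccacccc"
Scanning each position:
  Position 0: "ac" => no
  Position 1: "ca" => no
  Position 2: "aa" => no
  Position 3: "aa" => no
  Position 4: "ac" => no
  Position 5: "cc" => no
  Position 6: "ca" => no
  Position 7: "ac" => no
  Position 8: "cc" => no
  Position 9: "cc" => no
  Position 10: "cc" => no
Total occurrences: 0

0


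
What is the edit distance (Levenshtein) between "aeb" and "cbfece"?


Computing edit distance: "aeb" -> "cbfece"
DP table:
           c    b    f    e    c    e
      0    1    2    3    4    5    6
  a   1    1    2    3    4    5    6
  e   2    2    2    3    3    4    5
  b   3    3    2    3    4    4    5
Edit distance = dp[3][6] = 5

5


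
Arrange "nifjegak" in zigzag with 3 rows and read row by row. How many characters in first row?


Zigzag "nifjegak" into 3 rows:
Placing characters:
  'n' => row 0
  'i' => row 1
  'f' => row 2
  'j' => row 1
  'e' => row 0
  'g' => row 1
  'a' => row 2
  'k' => row 1
Rows:
  Row 0: "ne"
  Row 1: "ijgk"
  Row 2: "fa"
First row length: 2

2


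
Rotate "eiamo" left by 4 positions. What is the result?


Input: "eiamo", rotate left by 4
First 4 characters: "eiam"
Remaining characters: "o"
Concatenate remaining + first: "o" + "eiam" = "oeiam"

oeiam


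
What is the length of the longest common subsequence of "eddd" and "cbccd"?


LCS of "eddd" and "cbccd"
DP table:
           c    b    c    c    d
      0    0    0    0    0    0
  e   0    0    0    0    0    0
  d   0    0    0    0    0    1
  d   0    0    0    0    0    1
  d   0    0    0    0    0    1
LCS length = dp[4][5] = 1

1


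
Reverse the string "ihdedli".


Input: ihdedli
Reading characters right to left:
  Position 6: 'i'
  Position 5: 'l'
  Position 4: 'd'
  Position 3: 'e'
  Position 2: 'd'
  Position 1: 'h'
  Position 0: 'i'
Reversed: ildedhi

ildedhi


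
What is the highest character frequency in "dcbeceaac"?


Input: dcbeceaac
Character counts:
  'a': 2
  'b': 1
  'c': 3
  'd': 1
  'e': 2
Maximum frequency: 3

3


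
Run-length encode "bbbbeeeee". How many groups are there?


Input: bbbbeeeee
Scanning for consecutive runs:
  Group 1: 'b' x 4 (positions 0-3)
  Group 2: 'e' x 5 (positions 4-8)
Total groups: 2

2


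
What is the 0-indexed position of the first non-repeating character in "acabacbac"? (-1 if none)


Input: acabacbac
Character frequencies:
  'a': 4
  'b': 2
  'c': 3
Scanning left to right for freq == 1:
  Position 0 ('a'): freq=4, skip
  Position 1 ('c'): freq=3, skip
  Position 2 ('a'): freq=4, skip
  Position 3 ('b'): freq=2, skip
  Position 4 ('a'): freq=4, skip
  Position 5 ('c'): freq=3, skip
  Position 6 ('b'): freq=2, skip
  Position 7 ('a'): freq=4, skip
  Position 8 ('c'): freq=3, skip
  No unique character found => answer = -1

-1


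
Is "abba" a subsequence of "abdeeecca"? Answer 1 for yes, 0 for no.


Check if "abba" is a subsequence of "abdeeecca"
Greedy scan:
  Position 0 ('a'): matches sub[0] = 'a'
  Position 1 ('b'): matches sub[1] = 'b'
  Position 2 ('d'): no match needed
  Position 3 ('e'): no match needed
  Position 4 ('e'): no match needed
  Position 5 ('e'): no match needed
  Position 6 ('c'): no match needed
  Position 7 ('c'): no match needed
  Position 8 ('a'): no match needed
Only matched 2/4 characters => not a subsequence

0


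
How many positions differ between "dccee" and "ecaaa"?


Comparing "dccee" and "ecaaa" position by position:
  Position 0: 'd' vs 'e' => DIFFER
  Position 1: 'c' vs 'c' => same
  Position 2: 'c' vs 'a' => DIFFER
  Position 3: 'e' vs 'a' => DIFFER
  Position 4: 'e' vs 'a' => DIFFER
Positions that differ: 4

4


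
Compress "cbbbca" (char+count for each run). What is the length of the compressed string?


Input: cbbbca
Runs:
  'c' x 1 => "c1"
  'b' x 3 => "b3"
  'c' x 1 => "c1"
  'a' x 1 => "a1"
Compressed: "c1b3c1a1"
Compressed length: 8

8


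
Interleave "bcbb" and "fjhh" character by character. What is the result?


Interleaving "bcbb" and "fjhh":
  Position 0: 'b' from first, 'f' from second => "bf"
  Position 1: 'c' from first, 'j' from second => "cj"
  Position 2: 'b' from first, 'h' from second => "bh"
  Position 3: 'b' from first, 'h' from second => "bh"
Result: bfcjbhbh

bfcjbhbh


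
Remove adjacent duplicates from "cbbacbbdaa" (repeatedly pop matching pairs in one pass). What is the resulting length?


Input: cbbacbbdaa
Stack-based adjacent duplicate removal:
  Read 'c': push. Stack: c
  Read 'b': push. Stack: cb
  Read 'b': matches stack top 'b' => pop. Stack: c
  Read 'a': push. Stack: ca
  Read 'c': push. Stack: cac
  Read 'b': push. Stack: cacb
  Read 'b': matches stack top 'b' => pop. Stack: cac
  Read 'd': push. Stack: cacd
  Read 'a': push. Stack: cacda
  Read 'a': matches stack top 'a' => pop. Stack: cacd
Final stack: "cacd" (length 4)

4


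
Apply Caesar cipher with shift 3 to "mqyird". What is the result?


Caesar cipher: shift "mqyird" by 3
  'm' (pos 12) + 3 = pos 15 = 'p'
  'q' (pos 16) + 3 = pos 19 = 't'
  'y' (pos 24) + 3 = pos 1 = 'b'
  'i' (pos 8) + 3 = pos 11 = 'l'
  'r' (pos 17) + 3 = pos 20 = 'u'
  'd' (pos 3) + 3 = pos 6 = 'g'
Result: ptblug

ptblug


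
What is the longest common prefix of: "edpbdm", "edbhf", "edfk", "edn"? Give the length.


Words: edpbdm, edbhf, edfk, edn
  Position 0: all 'e' => match
  Position 1: all 'd' => match
  Position 2: ('p', 'b', 'f', 'n') => mismatch, stop
LCP = "ed" (length 2)

2


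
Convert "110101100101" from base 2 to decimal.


Input: "110101100101" in base 2
Positional expansion:
  Digit '1' (value 1) x 2^11 = 2048
  Digit '1' (value 1) x 2^10 = 1024
  Digit '0' (value 0) x 2^9 = 0
  Digit '1' (value 1) x 2^8 = 256
  Digit '0' (value 0) x 2^7 = 0
  Digit '1' (value 1) x 2^6 = 64
  Digit '1' (value 1) x 2^5 = 32
  Digit '0' (value 0) x 2^4 = 0
  Digit '0' (value 0) x 2^3 = 0
  Digit '1' (value 1) x 2^2 = 4
  Digit '0' (value 0) x 2^1 = 0
  Digit '1' (value 1) x 2^0 = 1
Sum = 3429

3429


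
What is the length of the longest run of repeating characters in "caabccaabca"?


Input: "caabccaabca"
Scanning for longest run:
  Position 1 ('a'): new char, reset run to 1
  Position 2 ('a'): continues run of 'a', length=2
  Position 3 ('b'): new char, reset run to 1
  Position 4 ('c'): new char, reset run to 1
  Position 5 ('c'): continues run of 'c', length=2
  Position 6 ('a'): new char, reset run to 1
  Position 7 ('a'): continues run of 'a', length=2
  Position 8 ('b'): new char, reset run to 1
  Position 9 ('c'): new char, reset run to 1
  Position 10 ('a'): new char, reset run to 1
Longest run: 'a' with length 2

2


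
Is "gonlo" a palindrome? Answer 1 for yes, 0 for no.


Input: gonlo
Reversed: olnog
  Compare pos 0 ('g') with pos 4 ('o'): MISMATCH
  Compare pos 1 ('o') with pos 3 ('l'): MISMATCH
Result: not a palindrome

0


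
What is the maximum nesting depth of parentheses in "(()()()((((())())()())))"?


Input: "(()()()((((())())()())))"
Tracking depth:
  Position 0 '(': depth becomes 1
  Position 1 '(': depth becomes 2
  Position 2 ')': depth becomes 1
  Position 3 '(': depth becomes 2
  Position 4 ')': depth becomes 1
  Position 5 '(': depth becomes 2
  Position 6 ')': depth becomes 1
  Position 7 '(': depth becomes 2
  Position 8 '(': depth becomes 3
  Position 9 '(': depth becomes 4
  Position 10 '(': depth becomes 5
  Position 11 '(': depth becomes 6
  Position 12 ')': depth becomes 5
  Position 13 ')': depth becomes 4
  Position 14 '(': depth becomes 5
  Position 15 ')': depth becomes 4
  Position 16 ')': depth becomes 3
  Position 17 '(': depth becomes 4
  Position 18 ')': depth becomes 3
  Position 19 '(': depth becomes 4
  Position 20 ')': depth becomes 3
  Position 21 ')': depth becomes 2
  Position 22 ')': depth becomes 1
  Position 23 ')': depth becomes 0
Maximum depth reached: 6

6


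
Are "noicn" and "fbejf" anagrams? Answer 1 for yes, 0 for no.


Strings: "noicn", "fbejf"
Sorted first:  cinno
Sorted second: beffj
Differ at position 0: 'c' vs 'b' => not anagrams

0


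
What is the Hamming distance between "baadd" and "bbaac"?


Comparing "baadd" and "bbaac" position by position:
  Position 0: 'b' vs 'b' => same
  Position 1: 'a' vs 'b' => differ
  Position 2: 'a' vs 'a' => same
  Position 3: 'd' vs 'a' => differ
  Position 4: 'd' vs 'c' => differ
Total differences (Hamming distance): 3

3


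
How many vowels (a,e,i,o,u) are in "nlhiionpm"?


Input: nlhiionpm
Checking each character:
  'n' at position 0: consonant
  'l' at position 1: consonant
  'h' at position 2: consonant
  'i' at position 3: vowel (running total: 1)
  'i' at position 4: vowel (running total: 2)
  'o' at position 5: vowel (running total: 3)
  'n' at position 6: consonant
  'p' at position 7: consonant
  'm' at position 8: consonant
Total vowels: 3

3


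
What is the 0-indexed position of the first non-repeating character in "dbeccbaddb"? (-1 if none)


Input: dbeccbaddb
Character frequencies:
  'a': 1
  'b': 3
  'c': 2
  'd': 3
  'e': 1
Scanning left to right for freq == 1:
  Position 0 ('d'): freq=3, skip
  Position 1 ('b'): freq=3, skip
  Position 2 ('e'): unique! => answer = 2

2


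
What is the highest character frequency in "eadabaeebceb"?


Input: eadabaeebceb
Character counts:
  'a': 3
  'b': 3
  'c': 1
  'd': 1
  'e': 4
Maximum frequency: 4

4


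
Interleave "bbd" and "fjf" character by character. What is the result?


Interleaving "bbd" and "fjf":
  Position 0: 'b' from first, 'f' from second => "bf"
  Position 1: 'b' from first, 'j' from second => "bj"
  Position 2: 'd' from first, 'f' from second => "df"
Result: bfbjdf

bfbjdf


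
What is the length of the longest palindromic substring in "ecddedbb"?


Input: "ecddedbb"
Checking substrings for palindromes:
  [3:6] "ded" (len 3) => palindrome
  [2:4] "dd" (len 2) => palindrome
  [6:8] "bb" (len 2) => palindrome
Longest palindromic substring: "ded" with length 3

3


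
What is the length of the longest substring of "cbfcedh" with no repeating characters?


Input: "cbfcedh"
Sliding window (track last position of each char):
  Position 0 ('c'): window [0,0] length 1 -- new best
  Position 1 ('b'): window [0,1] length 2 -- new best
  Position 2 ('f'): window [0,2] length 3 -- new best
  Position 3 ('c'): repeat (last at 0), move window start to 1
  Position 3 ('c'): window [1,3] length 3
  Position 4 ('e'): window [1,4] length 4 -- new best
  Position 5 ('d'): window [1,5] length 5 -- new best
  Position 6 ('h'): window [1,6] length 6 -- new best
Longest substring with no repeats: "bfcedh" with length 6

6


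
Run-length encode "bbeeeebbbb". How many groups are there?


Input: bbeeeebbbb
Scanning for consecutive runs:
  Group 1: 'b' x 2 (positions 0-1)
  Group 2: 'e' x 4 (positions 2-5)
  Group 3: 'b' x 4 (positions 6-9)
Total groups: 3

3


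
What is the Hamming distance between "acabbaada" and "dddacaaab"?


Comparing "acabbaada" and "dddacaaab" position by position:
  Position 0: 'a' vs 'd' => differ
  Position 1: 'c' vs 'd' => differ
  Position 2: 'a' vs 'd' => differ
  Position 3: 'b' vs 'a' => differ
  Position 4: 'b' vs 'c' => differ
  Position 5: 'a' vs 'a' => same
  Position 6: 'a' vs 'a' => same
  Position 7: 'd' vs 'a' => differ
  Position 8: 'a' vs 'b' => differ
Total differences (Hamming distance): 7

7


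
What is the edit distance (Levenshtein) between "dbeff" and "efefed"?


Computing edit distance: "dbeff" -> "efefed"
DP table:
           e    f    e    f    e    d
      0    1    2    3    4    5    6
  d   1    1    2    3    4    5    5
  b   2    2    2    3    4    5    6
  e   3    2    3    2    3    4    5
  f   4    3    2    3    2    3    4
  f   5    4    3    3    3    3    4
Edit distance = dp[5][6] = 4

4


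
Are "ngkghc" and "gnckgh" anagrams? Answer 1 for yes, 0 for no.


Strings: "ngkghc", "gnckgh"
Sorted first:  cgghkn
Sorted second: cgghkn
Sorted forms match => anagrams

1


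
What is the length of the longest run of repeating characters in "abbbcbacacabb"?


Input: "abbbcbacacabb"
Scanning for longest run:
  Position 1 ('b'): new char, reset run to 1
  Position 2 ('b'): continues run of 'b', length=2
  Position 3 ('b'): continues run of 'b', length=3
  Position 4 ('c'): new char, reset run to 1
  Position 5 ('b'): new char, reset run to 1
  Position 6 ('a'): new char, reset run to 1
  Position 7 ('c'): new char, reset run to 1
  Position 8 ('a'): new char, reset run to 1
  Position 9 ('c'): new char, reset run to 1
  Position 10 ('a'): new char, reset run to 1
  Position 11 ('b'): new char, reset run to 1
  Position 12 ('b'): continues run of 'b', length=2
Longest run: 'b' with length 3

3


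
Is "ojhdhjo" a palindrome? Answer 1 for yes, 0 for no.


Input: ojhdhjo
Reversed: ojhdhjo
  Compare pos 0 ('o') with pos 6 ('o'): match
  Compare pos 1 ('j') with pos 5 ('j'): match
  Compare pos 2 ('h') with pos 4 ('h'): match
Result: palindrome

1


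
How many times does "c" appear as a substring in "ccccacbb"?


Searching for "c" in "ccccacbb"
Scanning each position:
  Position 0: "c" => MATCH
  Position 1: "c" => MATCH
  Position 2: "c" => MATCH
  Position 3: "c" => MATCH
  Position 4: "a" => no
  Position 5: "c" => MATCH
  Position 6: "b" => no
  Position 7: "b" => no
Total occurrences: 5

5


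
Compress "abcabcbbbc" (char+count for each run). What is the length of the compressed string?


Input: abcabcbbbc
Runs:
  'a' x 1 => "a1"
  'b' x 1 => "b1"
  'c' x 1 => "c1"
  'a' x 1 => "a1"
  'b' x 1 => "b1"
  'c' x 1 => "c1"
  'b' x 3 => "b3"
  'c' x 1 => "c1"
Compressed: "a1b1c1a1b1c1b3c1"
Compressed length: 16

16


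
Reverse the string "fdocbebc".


Input: fdocbebc
Reading characters right to left:
  Position 7: 'c'
  Position 6: 'b'
  Position 5: 'e'
  Position 4: 'b'
  Position 3: 'c'
  Position 2: 'o'
  Position 1: 'd'
  Position 0: 'f'
Reversed: cbebcodf

cbebcodf


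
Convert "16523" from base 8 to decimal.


Input: "16523" in base 8
Positional expansion:
  Digit '1' (value 1) x 8^4 = 4096
  Digit '6' (value 6) x 8^3 = 3072
  Digit '5' (value 5) x 8^2 = 320
  Digit '2' (value 2) x 8^1 = 16
  Digit '3' (value 3) x 8^0 = 3
Sum = 7507

7507


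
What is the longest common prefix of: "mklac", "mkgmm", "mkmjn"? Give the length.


Words: mklac, mkgmm, mkmjn
  Position 0: all 'm' => match
  Position 1: all 'k' => match
  Position 2: ('l', 'g', 'm') => mismatch, stop
LCP = "mk" (length 2)

2


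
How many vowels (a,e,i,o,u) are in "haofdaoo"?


Input: haofdaoo
Checking each character:
  'h' at position 0: consonant
  'a' at position 1: vowel (running total: 1)
  'o' at position 2: vowel (running total: 2)
  'f' at position 3: consonant
  'd' at position 4: consonant
  'a' at position 5: vowel (running total: 3)
  'o' at position 6: vowel (running total: 4)
  'o' at position 7: vowel (running total: 5)
Total vowels: 5

5


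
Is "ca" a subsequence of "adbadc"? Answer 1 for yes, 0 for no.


Check if "ca" is a subsequence of "adbadc"
Greedy scan:
  Position 0 ('a'): no match needed
  Position 1 ('d'): no match needed
  Position 2 ('b'): no match needed
  Position 3 ('a'): no match needed
  Position 4 ('d'): no match needed
  Position 5 ('c'): matches sub[0] = 'c'
Only matched 1/2 characters => not a subsequence

0


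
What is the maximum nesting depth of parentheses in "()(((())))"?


Input: "()(((())))"
Tracking depth:
  Position 0 '(': depth becomes 1
  Position 1 ')': depth becomes 0
  Position 2 '(': depth becomes 1
  Position 3 '(': depth becomes 2
  Position 4 '(': depth becomes 3
  Position 5 '(': depth becomes 4
  Position 6 ')': depth becomes 3
  Position 7 ')': depth becomes 2
  Position 8 ')': depth becomes 1
  Position 9 ')': depth becomes 0
Maximum depth reached: 4

4


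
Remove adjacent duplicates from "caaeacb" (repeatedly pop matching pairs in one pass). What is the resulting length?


Input: caaeacb
Stack-based adjacent duplicate removal:
  Read 'c': push. Stack: c
  Read 'a': push. Stack: ca
  Read 'a': matches stack top 'a' => pop. Stack: c
  Read 'e': push. Stack: ce
  Read 'a': push. Stack: cea
  Read 'c': push. Stack: ceac
  Read 'b': push. Stack: ceacb
Final stack: "ceacb" (length 5)

5


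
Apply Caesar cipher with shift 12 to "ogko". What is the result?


Caesar cipher: shift "ogko" by 12
  'o' (pos 14) + 12 = pos 0 = 'a'
  'g' (pos 6) + 12 = pos 18 = 's'
  'k' (pos 10) + 12 = pos 22 = 'w'
  'o' (pos 14) + 12 = pos 0 = 'a'
Result: aswa

aswa


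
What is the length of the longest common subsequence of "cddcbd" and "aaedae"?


LCS of "cddcbd" and "aaedae"
DP table:
           a    a    e    d    a    e
      0    0    0    0    0    0    0
  c   0    0    0    0    0    0    0
  d   0    0    0    0    1    1    1
  d   0    0    0    0    1    1    1
  c   0    0    0    0    1    1    1
  b   0    0    0    0    1    1    1
  d   0    0    0    0    1    1    1
LCS length = dp[6][6] = 1

1


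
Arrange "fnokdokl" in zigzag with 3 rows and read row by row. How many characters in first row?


Zigzag "fnokdokl" into 3 rows:
Placing characters:
  'f' => row 0
  'n' => row 1
  'o' => row 2
  'k' => row 1
  'd' => row 0
  'o' => row 1
  'k' => row 2
  'l' => row 1
Rows:
  Row 0: "fd"
  Row 1: "nkol"
  Row 2: "ok"
First row length: 2

2


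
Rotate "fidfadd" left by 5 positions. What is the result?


Input: "fidfadd", rotate left by 5
First 5 characters: "fidfa"
Remaining characters: "dd"
Concatenate remaining + first: "dd" + "fidfa" = "ddfidfa"

ddfidfa


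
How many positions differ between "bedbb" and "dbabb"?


Comparing "bedbb" and "dbabb" position by position:
  Position 0: 'b' vs 'd' => DIFFER
  Position 1: 'e' vs 'b' => DIFFER
  Position 2: 'd' vs 'a' => DIFFER
  Position 3: 'b' vs 'b' => same
  Position 4: 'b' vs 'b' => same
Positions that differ: 3

3


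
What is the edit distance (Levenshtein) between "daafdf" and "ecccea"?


Computing edit distance: "daafdf" -> "ecccea"
DP table:
           e    c    c    c    e    a
      0    1    2    3    4    5    6
  d   1    1    2    3    4    5    6
  a   2    2    2    3    4    5    5
  a   3    3    3    3    4    5    5
  f   4    4    4    4    4    5    6
  d   5    5    5    5    5    5    6
  f   6    6    6    6    6    6    6
Edit distance = dp[6][6] = 6

6


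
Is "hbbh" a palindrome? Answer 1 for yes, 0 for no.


Input: hbbh
Reversed: hbbh
  Compare pos 0 ('h') with pos 3 ('h'): match
  Compare pos 1 ('b') with pos 2 ('b'): match
Result: palindrome

1


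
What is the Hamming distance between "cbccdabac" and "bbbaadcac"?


Comparing "cbccdabac" and "bbbaadcac" position by position:
  Position 0: 'c' vs 'b' => differ
  Position 1: 'b' vs 'b' => same
  Position 2: 'c' vs 'b' => differ
  Position 3: 'c' vs 'a' => differ
  Position 4: 'd' vs 'a' => differ
  Position 5: 'a' vs 'd' => differ
  Position 6: 'b' vs 'c' => differ
  Position 7: 'a' vs 'a' => same
  Position 8: 'c' vs 'c' => same
Total differences (Hamming distance): 6

6


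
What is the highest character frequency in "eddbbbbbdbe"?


Input: eddbbbbbdbe
Character counts:
  'b': 6
  'd': 3
  'e': 2
Maximum frequency: 6

6


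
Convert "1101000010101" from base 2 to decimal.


Input: "1101000010101" in base 2
Positional expansion:
  Digit '1' (value 1) x 2^12 = 4096
  Digit '1' (value 1) x 2^11 = 2048
  Digit '0' (value 0) x 2^10 = 0
  Digit '1' (value 1) x 2^9 = 512
  Digit '0' (value 0) x 2^8 = 0
  Digit '0' (value 0) x 2^7 = 0
  Digit '0' (value 0) x 2^6 = 0
  Digit '0' (value 0) x 2^5 = 0
  Digit '1' (value 1) x 2^4 = 16
  Digit '0' (value 0) x 2^3 = 0
  Digit '1' (value 1) x 2^2 = 4
  Digit '0' (value 0) x 2^1 = 0
  Digit '1' (value 1) x 2^0 = 1
Sum = 6677

6677


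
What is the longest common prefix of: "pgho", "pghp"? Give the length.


Words: pgho, pghp
  Position 0: all 'p' => match
  Position 1: all 'g' => match
  Position 2: all 'h' => match
  Position 3: ('o', 'p') => mismatch, stop
LCP = "pgh" (length 3)

3


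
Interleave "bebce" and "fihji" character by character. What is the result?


Interleaving "bebce" and "fihji":
  Position 0: 'b' from first, 'f' from second => "bf"
  Position 1: 'e' from first, 'i' from second => "ei"
  Position 2: 'b' from first, 'h' from second => "bh"
  Position 3: 'c' from first, 'j' from second => "cj"
  Position 4: 'e' from first, 'i' from second => "ei"
Result: bfeibhcjei

bfeibhcjei


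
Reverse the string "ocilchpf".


Input: ocilchpf
Reading characters right to left:
  Position 7: 'f'
  Position 6: 'p'
  Position 5: 'h'
  Position 4: 'c'
  Position 3: 'l'
  Position 2: 'i'
  Position 1: 'c'
  Position 0: 'o'
Reversed: fphclico

fphclico


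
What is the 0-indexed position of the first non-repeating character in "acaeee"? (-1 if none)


Input: acaeee
Character frequencies:
  'a': 2
  'c': 1
  'e': 3
Scanning left to right for freq == 1:
  Position 0 ('a'): freq=2, skip
  Position 1 ('c'): unique! => answer = 1

1


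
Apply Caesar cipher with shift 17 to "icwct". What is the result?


Caesar cipher: shift "icwct" by 17
  'i' (pos 8) + 17 = pos 25 = 'z'
  'c' (pos 2) + 17 = pos 19 = 't'
  'w' (pos 22) + 17 = pos 13 = 'n'
  'c' (pos 2) + 17 = pos 19 = 't'
  't' (pos 19) + 17 = pos 10 = 'k'
Result: ztntk

ztntk


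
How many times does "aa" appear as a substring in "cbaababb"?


Searching for "aa" in "cbaababb"
Scanning each position:
  Position 0: "cb" => no
  Position 1: "ba" => no
  Position 2: "aa" => MATCH
  Position 3: "ab" => no
  Position 4: "ba" => no
  Position 5: "ab" => no
  Position 6: "bb" => no
Total occurrences: 1

1


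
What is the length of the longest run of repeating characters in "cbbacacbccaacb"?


Input: "cbbacacbccaacb"
Scanning for longest run:
  Position 1 ('b'): new char, reset run to 1
  Position 2 ('b'): continues run of 'b', length=2
  Position 3 ('a'): new char, reset run to 1
  Position 4 ('c'): new char, reset run to 1
  Position 5 ('a'): new char, reset run to 1
  Position 6 ('c'): new char, reset run to 1
  Position 7 ('b'): new char, reset run to 1
  Position 8 ('c'): new char, reset run to 1
  Position 9 ('c'): continues run of 'c', length=2
  Position 10 ('a'): new char, reset run to 1
  Position 11 ('a'): continues run of 'a', length=2
  Position 12 ('c'): new char, reset run to 1
  Position 13 ('b'): new char, reset run to 1
Longest run: 'b' with length 2

2


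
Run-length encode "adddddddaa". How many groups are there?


Input: adddddddaa
Scanning for consecutive runs:
  Group 1: 'a' x 1 (positions 0-0)
  Group 2: 'd' x 7 (positions 1-7)
  Group 3: 'a' x 2 (positions 8-9)
Total groups: 3

3


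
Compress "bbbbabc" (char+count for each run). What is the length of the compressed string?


Input: bbbbabc
Runs:
  'b' x 4 => "b4"
  'a' x 1 => "a1"
  'b' x 1 => "b1"
  'c' x 1 => "c1"
Compressed: "b4a1b1c1"
Compressed length: 8

8


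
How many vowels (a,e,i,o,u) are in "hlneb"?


Input: hlneb
Checking each character:
  'h' at position 0: consonant
  'l' at position 1: consonant
  'n' at position 2: consonant
  'e' at position 3: vowel (running total: 1)
  'b' at position 4: consonant
Total vowels: 1

1
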